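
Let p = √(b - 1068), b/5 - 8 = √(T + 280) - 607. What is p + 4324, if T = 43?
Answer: 4324 + √(-4063 + 5*√323) ≈ 4324.0 + 63.033*I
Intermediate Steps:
b = -2995 + 5*√323 (b = 40 + 5*(√(43 + 280) - 607) = 40 + 5*(√323 - 607) = 40 + 5*(-607 + √323) = 40 + (-3035 + 5*√323) = -2995 + 5*√323 ≈ -2905.1)
p = √(-4063 + 5*√323) (p = √((-2995 + 5*√323) - 1068) = √(-4063 + 5*√323) ≈ 63.033*I)
p + 4324 = √(-4063 + 5*√323) + 4324 = 4324 + √(-4063 + 5*√323)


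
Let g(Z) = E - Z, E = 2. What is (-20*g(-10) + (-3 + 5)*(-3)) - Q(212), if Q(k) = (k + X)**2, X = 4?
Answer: -46902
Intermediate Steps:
g(Z) = 2 - Z
Q(k) = (4 + k)**2 (Q(k) = (k + 4)**2 = (4 + k)**2)
(-20*g(-10) + (-3 + 5)*(-3)) - Q(212) = (-20*(2 - 1*(-10)) + (-3 + 5)*(-3)) - (4 + 212)**2 = (-20*(2 + 10) + 2*(-3)) - 1*216**2 = (-20*12 - 6) - 1*46656 = (-240 - 6) - 46656 = -246 - 46656 = -46902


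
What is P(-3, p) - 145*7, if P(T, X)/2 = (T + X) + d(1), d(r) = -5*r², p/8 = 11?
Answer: -855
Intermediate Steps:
p = 88 (p = 8*11 = 88)
P(T, X) = -10 + 2*T + 2*X (P(T, X) = 2*((T + X) - 5*1²) = 2*((T + X) - 5*1) = 2*((T + X) - 5) = 2*(-5 + T + X) = -10 + 2*T + 2*X)
P(-3, p) - 145*7 = (-10 + 2*(-3) + 2*88) - 145*7 = (-10 - 6 + 176) - 1015 = 160 - 1015 = -855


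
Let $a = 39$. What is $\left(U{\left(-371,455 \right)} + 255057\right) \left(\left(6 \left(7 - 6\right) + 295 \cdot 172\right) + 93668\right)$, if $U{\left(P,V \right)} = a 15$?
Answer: $36918283788$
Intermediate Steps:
$U{\left(P,V \right)} = 585$ ($U{\left(P,V \right)} = 39 \cdot 15 = 585$)
$\left(U{\left(-371,455 \right)} + 255057\right) \left(\left(6 \left(7 - 6\right) + 295 \cdot 172\right) + 93668\right) = \left(585 + 255057\right) \left(\left(6 \left(7 - 6\right) + 295 \cdot 172\right) + 93668\right) = 255642 \left(\left(6 \cdot 1 + 50740\right) + 93668\right) = 255642 \left(\left(6 + 50740\right) + 93668\right) = 255642 \left(50746 + 93668\right) = 255642 \cdot 144414 = 36918283788$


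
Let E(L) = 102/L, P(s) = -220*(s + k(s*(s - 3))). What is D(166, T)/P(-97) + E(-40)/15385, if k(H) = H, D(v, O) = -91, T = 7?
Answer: -58636/477989325 ≈ -0.00012267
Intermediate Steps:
P(s) = -220*s - 220*s*(-3 + s) (P(s) = -220*(s + s*(s - 3)) = -220*(s + s*(-3 + s)) = -220*s - 220*s*(-3 + s))
D(166, T)/P(-97) + E(-40)/15385 = -91*(-1/(21340*(2 - 1*(-97)))) + (102/(-40))/15385 = -91*(-1/(21340*(2 + 97))) + (102*(-1/40))*(1/15385) = -91/(220*(-97)*99) - 51/20*1/15385 = -91/(-2112660) - 3/18100 = -91*(-1/2112660) - 3/18100 = 91/2112660 - 3/18100 = -58636/477989325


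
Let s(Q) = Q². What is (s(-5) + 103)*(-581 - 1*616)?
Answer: -153216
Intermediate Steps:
(s(-5) + 103)*(-581 - 1*616) = ((-5)² + 103)*(-581 - 1*616) = (25 + 103)*(-581 - 616) = 128*(-1197) = -153216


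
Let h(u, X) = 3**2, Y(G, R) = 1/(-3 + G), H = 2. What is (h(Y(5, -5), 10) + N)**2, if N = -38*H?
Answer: 4489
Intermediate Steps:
N = -76 (N = -38*2 = -76)
h(u, X) = 9
(h(Y(5, -5), 10) + N)**2 = (9 - 76)**2 = (-67)**2 = 4489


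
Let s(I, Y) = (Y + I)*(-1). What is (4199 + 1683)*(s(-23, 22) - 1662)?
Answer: -9770002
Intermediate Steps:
s(I, Y) = -I - Y (s(I, Y) = (I + Y)*(-1) = -I - Y)
(4199 + 1683)*(s(-23, 22) - 1662) = (4199 + 1683)*((-1*(-23) - 1*22) - 1662) = 5882*((23 - 22) - 1662) = 5882*(1 - 1662) = 5882*(-1661) = -9770002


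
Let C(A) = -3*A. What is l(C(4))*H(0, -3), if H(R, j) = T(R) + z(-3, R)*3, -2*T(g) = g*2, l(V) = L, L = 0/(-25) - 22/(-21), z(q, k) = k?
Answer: 0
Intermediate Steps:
L = 22/21 (L = 0*(-1/25) - 22*(-1/21) = 0 + 22/21 = 22/21 ≈ 1.0476)
l(V) = 22/21
T(g) = -g (T(g) = -g*2/2 = -g)
H(R, j) = 2*R (H(R, j) = -R + R*3 = -R + 3*R = 2*R)
l(C(4))*H(0, -3) = 22*(2*0)/21 = (22/21)*0 = 0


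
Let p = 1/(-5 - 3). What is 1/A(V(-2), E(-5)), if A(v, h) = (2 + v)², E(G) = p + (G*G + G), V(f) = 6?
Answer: 1/64 ≈ 0.015625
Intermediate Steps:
p = -⅛ (p = 1/(-8) = -⅛ ≈ -0.12500)
E(G) = -⅛ + G + G² (E(G) = -⅛ + (G*G + G) = -⅛ + (G² + G) = -⅛ + (G + G²) = -⅛ + G + G²)
1/A(V(-2), E(-5)) = 1/((2 + 6)²) = 1/(8²) = 1/64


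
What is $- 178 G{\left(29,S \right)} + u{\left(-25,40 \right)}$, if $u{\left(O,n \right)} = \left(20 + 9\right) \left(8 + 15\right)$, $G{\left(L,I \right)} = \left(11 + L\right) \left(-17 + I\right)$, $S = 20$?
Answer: $-20693$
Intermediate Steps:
$G{\left(L,I \right)} = \left(-17 + I\right) \left(11 + L\right)$
$u{\left(O,n \right)} = 667$ ($u{\left(O,n \right)} = 29 \cdot 23 = 667$)
$- 178 G{\left(29,S \right)} + u{\left(-25,40 \right)} = - 178 \left(-187 - 493 + 11 \cdot 20 + 20 \cdot 29\right) + 667 = - 178 \left(-187 - 493 + 220 + 580\right) + 667 = \left(-178\right) 120 + 667 = -21360 + 667 = -20693$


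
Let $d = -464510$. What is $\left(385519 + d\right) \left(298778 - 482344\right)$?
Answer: $14500061906$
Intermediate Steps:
$\left(385519 + d\right) \left(298778 - 482344\right) = \left(385519 - 464510\right) \left(298778 - 482344\right) = \left(-78991\right) \left(-183566\right) = 14500061906$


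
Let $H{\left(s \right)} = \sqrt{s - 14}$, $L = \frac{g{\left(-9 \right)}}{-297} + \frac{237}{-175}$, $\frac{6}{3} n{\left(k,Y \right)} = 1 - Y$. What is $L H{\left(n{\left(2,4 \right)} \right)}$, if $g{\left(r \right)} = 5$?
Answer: $- \frac{35632 i \sqrt{62}}{51975} \approx - 5.3981 i$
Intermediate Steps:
$n{\left(k,Y \right)} = \frac{1}{2} - \frac{Y}{2}$ ($n{\left(k,Y \right)} = \frac{1 - Y}{2} = \frac{1}{2} - \frac{Y}{2}$)
$L = - \frac{71264}{51975}$ ($L = \frac{5}{-297} + \frac{237}{-175} = 5 \left(- \frac{1}{297}\right) + 237 \left(- \frac{1}{175}\right) = - \frac{5}{297} - \frac{237}{175} = - \frac{71264}{51975} \approx -1.3711$)
$H{\left(s \right)} = \sqrt{-14 + s}$
$L H{\left(n{\left(2,4 \right)} \right)} = - \frac{71264 \sqrt{-14 + \left(\frac{1}{2} - 2\right)}}{51975} = - \frac{71264 \sqrt{-14 - \frac{3}{2}}}{51975} = - \frac{71264 \sqrt{- \frac{31}{2}}}{51975} = - \frac{71264 \frac{i \sqrt{62}}{2}}{51975} = - \frac{35632 i \sqrt{62}}{51975}$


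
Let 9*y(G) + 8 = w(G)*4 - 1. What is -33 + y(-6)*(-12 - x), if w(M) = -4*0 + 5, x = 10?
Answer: -539/9 ≈ -59.889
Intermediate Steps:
w(M) = 5 (w(M) = 0 + 5 = 5)
y(G) = 11/9 (y(G) = -8/9 + (5*4 - 1)/9 = -8/9 + (20 - 1)/9 = -8/9 + (⅑)*19 = -8/9 + 19/9 = 11/9)
-33 + y(-6)*(-12 - x) = -33 + 11*(-12 - 1*10)/9 = -33 + 11*(-12 - 10)/9 = -33 + (11/9)*(-22) = -33 - 242/9 = -539/9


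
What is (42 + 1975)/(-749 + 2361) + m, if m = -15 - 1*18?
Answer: -51179/1612 ≈ -31.749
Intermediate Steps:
m = -33 (m = -15 - 18 = -33)
(42 + 1975)/(-749 + 2361) + m = (42 + 1975)/(-749 + 2361) - 33 = 2017/1612 - 33 = -51179/1612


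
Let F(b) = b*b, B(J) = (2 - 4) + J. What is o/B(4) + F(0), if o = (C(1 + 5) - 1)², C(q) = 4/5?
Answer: 1/50 ≈ 0.020000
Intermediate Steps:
C(q) = ⅘ (C(q) = 4*(⅕) = ⅘)
B(J) = -2 + J
o = 1/25 (o = (⅘ - 1)² = (-⅕)² = 1/25 ≈ 0.040000)
F(b) = b²
o/B(4) + F(0) = (1/25)/(-2 + 4) + 0² = (1/25)/2 + 0 = (½)*(1/25) + 0 = 1/50 + 0 = 1/50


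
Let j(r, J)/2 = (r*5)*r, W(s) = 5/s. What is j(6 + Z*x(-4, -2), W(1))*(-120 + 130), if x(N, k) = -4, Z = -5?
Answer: 67600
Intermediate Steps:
j(r, J) = 10*r² (j(r, J) = 2*((r*5)*r) = 2*((5*r)*r) = 2*(5*r²) = 10*r²)
j(6 + Z*x(-4, -2), W(1))*(-120 + 130) = (10*(6 - 5*(-4))²)*(-120 + 130) = (10*(6 + 20)²)*10 = (10*26²)*10 = (10*676)*10 = 6760*10 = 67600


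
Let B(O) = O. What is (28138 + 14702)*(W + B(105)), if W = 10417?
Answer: 450762480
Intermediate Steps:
(28138 + 14702)*(W + B(105)) = (28138 + 14702)*(10417 + 105) = 42840*10522 = 450762480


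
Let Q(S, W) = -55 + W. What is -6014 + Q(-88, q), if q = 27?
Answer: -6042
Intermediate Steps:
-6014 + Q(-88, q) = -6014 + (-55 + 27) = -6014 - 28 = -6042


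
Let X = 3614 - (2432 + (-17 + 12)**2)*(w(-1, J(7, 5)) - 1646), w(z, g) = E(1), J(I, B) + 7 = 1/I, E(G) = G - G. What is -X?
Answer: -4047836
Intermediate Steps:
E(G) = 0
J(I, B) = -7 + 1/I
w(z, g) = 0
X = 4047836 (X = 3614 - (2432 + (-17 + 12)**2)*(0 - 1646) = 3614 - (2432 + (-5)**2)*(-1646) = 3614 - (2432 + 25)*(-1646) = 3614 - 2457*(-1646) = 3614 - 1*(-4044222) = 3614 + 4044222 = 4047836)
-X = -1*4047836 = -4047836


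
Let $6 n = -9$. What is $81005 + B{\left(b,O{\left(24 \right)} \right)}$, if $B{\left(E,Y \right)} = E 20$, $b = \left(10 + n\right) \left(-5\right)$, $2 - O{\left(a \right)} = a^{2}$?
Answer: $80155$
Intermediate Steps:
$n = - \frac{3}{2}$ ($n = \frac{1}{6} \left(-9\right) = - \frac{3}{2} \approx -1.5$)
$O{\left(a \right)} = 2 - a^{2}$
$b = - \frac{85}{2}$ ($b = \left(10 - \frac{3}{2}\right) \left(-5\right) = \frac{17}{2} \left(-5\right) = - \frac{85}{2} \approx -42.5$)
$B{\left(E,Y \right)} = 20 E$
$81005 + B{\left(b,O{\left(24 \right)} \right)} = 81005 + 20 \left(- \frac{85}{2}\right) = 81005 - 850 = 80155$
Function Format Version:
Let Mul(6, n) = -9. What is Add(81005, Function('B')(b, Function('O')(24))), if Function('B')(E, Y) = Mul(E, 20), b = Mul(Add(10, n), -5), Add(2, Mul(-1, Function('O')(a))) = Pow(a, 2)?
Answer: 80155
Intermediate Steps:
n = Rational(-3, 2) (n = Mul(Rational(1, 6), -9) = Rational(-3, 2) ≈ -1.5000)
Function('O')(a) = Add(2, Mul(-1, Pow(a, 2)))
b = Rational(-85, 2) (b = Mul(Add(10, Rational(-3, 2)), -5) = Mul(Rational(17, 2), -5) = Rational(-85, 2) ≈ -42.500)
Function('B')(E, Y) = Mul(20, E)
Add(81005, Function('B')(b, Function('O')(24))) = Add(81005, Mul(20, Rational(-85, 2))) = Add(81005, -850) = 80155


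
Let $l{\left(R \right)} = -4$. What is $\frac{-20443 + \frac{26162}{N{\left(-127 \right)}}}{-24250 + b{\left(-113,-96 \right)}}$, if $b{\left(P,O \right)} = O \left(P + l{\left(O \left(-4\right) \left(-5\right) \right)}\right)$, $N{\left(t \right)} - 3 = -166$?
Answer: $\frac{3358371}{2121934} \approx 1.5827$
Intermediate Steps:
$N{\left(t \right)} = -163$ ($N{\left(t \right)} = 3 - 166 = -163$)
$b{\left(P,O \right)} = O \left(-4 + P\right)$ ($b{\left(P,O \right)} = O \left(P - 4\right) = O \left(-4 + P\right)$)
$\frac{-20443 + \frac{26162}{N{\left(-127 \right)}}}{-24250 + b{\left(-113,-96 \right)}} = \frac{-20443 + \frac{26162}{-163}}{-24250 - 96 \left(-4 - 113\right)} = \frac{-20443 + 26162 \left(- \frac{1}{163}\right)}{-24250 - -11232} = \frac{-20443 - \frac{26162}{163}}{-24250 + 11232} = - \frac{3358371}{163 \left(-13018\right)} = \left(- \frac{3358371}{163}\right) \left(- \frac{1}{13018}\right) = \frac{3358371}{2121934}$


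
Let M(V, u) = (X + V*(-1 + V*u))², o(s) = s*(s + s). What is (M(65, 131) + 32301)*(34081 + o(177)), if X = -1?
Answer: 29627436431969098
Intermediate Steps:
o(s) = 2*s² (o(s) = s*(2*s) = 2*s²)
M(V, u) = (-1 + V*(-1 + V*u))²
(M(65, 131) + 32301)*(34081 + o(177)) = ((1 + 65 - 1*131*65²)² + 32301)*(34081 + 2*177²) = ((1 + 65 - 1*131*4225)² + 32301)*(34081 + 2*31329) = ((1 + 65 - 553475)² + 32301)*(34081 + 62658) = ((-553409)² + 32301)*96739 = (306261521281 + 32301)*96739 = 306261553582*96739 = 29627436431969098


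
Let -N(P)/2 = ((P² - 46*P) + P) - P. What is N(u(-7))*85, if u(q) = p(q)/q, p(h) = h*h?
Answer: -63070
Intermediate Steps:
p(h) = h²
u(q) = q (u(q) = q²/q = q)
N(P) = -2*P² + 92*P (N(P) = -2*(((P² - 46*P) + P) - P) = -2*((P² - 45*P) - P) = -2*(P² - 46*P) = -2*P² + 92*P)
N(u(-7))*85 = (2*(-7)*(46 - 1*(-7)))*85 = (2*(-7)*(46 + 7))*85 = (2*(-7)*53)*85 = -742*85 = -63070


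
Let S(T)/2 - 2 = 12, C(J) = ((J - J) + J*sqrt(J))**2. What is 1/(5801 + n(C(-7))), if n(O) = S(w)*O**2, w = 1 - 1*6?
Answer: 1/3299973 ≈ 3.0303e-7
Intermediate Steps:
w = -5 (w = 1 - 6 = -5)
C(J) = J**3 (C(J) = (0 + J**(3/2))**2 = (J**(3/2))**2 = J**3)
S(T) = 28 (S(T) = 4 + 2*12 = 4 + 24 = 28)
n(O) = 28*O**2
1/(5801 + n(C(-7))) = 1/(5801 + 28*((-7)**3)**2) = 1/(5801 + 28*(-343)**2) = 1/(5801 + 28*117649) = 1/(5801 + 3294172) = 1/3299973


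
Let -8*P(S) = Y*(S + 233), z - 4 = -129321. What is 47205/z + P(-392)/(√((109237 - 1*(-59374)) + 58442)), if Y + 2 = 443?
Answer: -47205/129317 + 70119*√227053/1816424 ≈ 18.029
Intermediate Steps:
z = -129317 (z = 4 - 129321 = -129317)
Y = 441 (Y = -2 + 443 = 441)
P(S) = -102753/8 - 441*S/8 (P(S) = -441*(S + 233)/8 = -441*(233 + S)/8 = -(102753 + 441*S)/8 = -102753/8 - 441*S/8)
47205/z + P(-392)/(√((109237 - 1*(-59374)) + 58442)) = 47205/(-129317) + (-102753/8 - 441/8*(-392))/(√((109237 - 1*(-59374)) + 58442)) = 47205*(-1/129317) + (-102753/8 + 21609)/(√((109237 + 59374) + 58442)) = -47205/129317 + 70119/(8*(√(168611 + 58442))) = -47205/129317 + 70119/(8*(√227053)) = -47205/129317 + 70119*(√227053/227053)/8 = -47205/129317 + 70119*√227053/1816424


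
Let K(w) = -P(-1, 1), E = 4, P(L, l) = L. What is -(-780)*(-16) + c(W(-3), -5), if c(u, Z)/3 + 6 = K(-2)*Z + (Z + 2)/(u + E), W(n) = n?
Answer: -12522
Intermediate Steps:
K(w) = 1 (K(w) = -1*(-1) = 1)
c(u, Z) = -18 + 3*Z + 3*(2 + Z)/(4 + u) (c(u, Z) = -18 + 3*(1*Z + (Z + 2)/(u + 4)) = -18 + 3*(Z + (2 + Z)/(4 + u)) = -18 + (3*Z + 3*(2 + Z)/(4 + u)) = -18 + 3*Z + 3*(2 + Z)/(4 + u))
-(-780)*(-16) + c(W(-3), -5) = -(-780)*(-16) + 3*(-22 - 6*(-3) + 5*(-5) - 5*(-3))/(4 - 3) = -65*192 + 3*(-22 + 18 - 25 + 15)/1 = -12480 + 3*1*(-14) = -12480 - 42 = -12522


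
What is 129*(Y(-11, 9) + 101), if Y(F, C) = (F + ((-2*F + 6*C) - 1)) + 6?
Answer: 22059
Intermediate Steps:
Y(F, C) = 5 - F + 6*C (Y(F, C) = (F + (-1 - 2*F + 6*C)) + 6 = (-1 - F + 6*C) + 6 = 5 - F + 6*C)
129*(Y(-11, 9) + 101) = 129*((5 - 1*(-11) + 6*9) + 101) = 129*((5 + 11 + 54) + 101) = 129*(70 + 101) = 129*171 = 22059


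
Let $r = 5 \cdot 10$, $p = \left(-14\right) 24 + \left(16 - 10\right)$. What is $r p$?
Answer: $-16500$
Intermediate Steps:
$p = -330$ ($p = -336 + \left(16 - 10\right) = -336 + 6 = -330$)
$r = 50$
$r p = 50 \left(-330\right) = -16500$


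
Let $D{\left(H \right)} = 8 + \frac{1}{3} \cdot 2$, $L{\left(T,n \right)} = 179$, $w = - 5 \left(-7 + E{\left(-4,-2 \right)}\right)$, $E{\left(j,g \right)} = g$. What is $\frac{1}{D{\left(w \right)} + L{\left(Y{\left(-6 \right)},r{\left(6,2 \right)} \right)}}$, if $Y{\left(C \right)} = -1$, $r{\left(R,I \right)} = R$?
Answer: $\frac{3}{563} \approx 0.0053286$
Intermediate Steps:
$w = 45$ ($w = - 5 \left(-7 - 2\right) = \left(-5\right) \left(-9\right) = 45$)
$D{\left(H \right)} = \frac{26}{3}$ ($D{\left(H \right)} = 8 + \frac{1}{3} \cdot 2 = 8 + \frac{2}{3} = \frac{26}{3}$)
$\frac{1}{D{\left(w \right)} + L{\left(Y{\left(-6 \right)},r{\left(6,2 \right)} \right)}} = \frac{1}{\frac{26}{3} + 179} = \frac{1}{\frac{563}{3}} = \frac{3}{563}$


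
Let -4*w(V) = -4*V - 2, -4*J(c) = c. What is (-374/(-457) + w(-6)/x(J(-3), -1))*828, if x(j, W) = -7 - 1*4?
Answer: 498870/457 ≈ 1091.6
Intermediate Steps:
J(c) = -c/4
x(j, W) = -11 (x(j, W) = -7 - 4 = -11)
w(V) = 1/2 + V (w(V) = -(-4*V - 2)/4 = -(-2 - 4*V)/4 = 1/2 + V)
(-374/(-457) + w(-6)/x(J(-3), -1))*828 = (-374/(-457) + (1/2 - 6)/(-11))*828 = (-374*(-1/457) - 11/2*(-1/11))*828 = (374/457 + 1/2)*828 = (1205/914)*828 = 498870/457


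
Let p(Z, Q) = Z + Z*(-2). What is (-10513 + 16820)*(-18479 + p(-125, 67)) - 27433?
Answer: -115786111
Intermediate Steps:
p(Z, Q) = -Z (p(Z, Q) = Z - 2*Z = -Z)
(-10513 + 16820)*(-18479 + p(-125, 67)) - 27433 = (-10513 + 16820)*(-18479 - 1*(-125)) - 27433 = 6307*(-18479 + 125) - 27433 = 6307*(-18354) - 27433 = -115758678 - 27433 = -115786111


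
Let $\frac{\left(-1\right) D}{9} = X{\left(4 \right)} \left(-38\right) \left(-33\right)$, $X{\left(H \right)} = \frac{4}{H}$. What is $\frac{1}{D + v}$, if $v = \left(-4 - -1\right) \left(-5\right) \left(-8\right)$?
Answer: $- \frac{1}{11406} \approx -8.7673 \cdot 10^{-5}$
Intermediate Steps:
$D = -11286$ ($D = - 9 \cdot \frac{4}{4} \left(-38\right) \left(-33\right) = - 9 \cdot 4 \cdot \frac{1}{4} \left(-38\right) \left(-33\right) = - 9 \cdot 1 \left(-38\right) \left(-33\right) = - 9 \left(\left(-38\right) \left(-33\right)\right) = \left(-9\right) 1254 = -11286$)
$v = -120$ ($v = \left(-4 + 1\right) \left(-5\right) \left(-8\right) = \left(-3\right) \left(-5\right) \left(-8\right) = 15 \left(-8\right) = -120$)
$\frac{1}{D + v} = \frac{1}{-11286 - 120} = \frac{1}{-11406} = - \frac{1}{11406}$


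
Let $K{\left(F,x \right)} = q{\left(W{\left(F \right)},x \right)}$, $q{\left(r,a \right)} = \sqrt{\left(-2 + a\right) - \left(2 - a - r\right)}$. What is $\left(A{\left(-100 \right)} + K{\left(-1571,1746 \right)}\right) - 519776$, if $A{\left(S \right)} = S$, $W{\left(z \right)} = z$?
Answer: $-519876 + 3 \sqrt{213} \approx -5.1983 \cdot 10^{5}$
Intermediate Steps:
$q{\left(r,a \right)} = \sqrt{-4 + r + 2 a}$ ($q{\left(r,a \right)} = \sqrt{\left(-2 + a\right) - \left(2 - a - r\right)} = \sqrt{\left(-2 + a\right) + \left(-2 + a + r\right)} = \sqrt{-4 + r + 2 a}$)
$K{\left(F,x \right)} = \sqrt{-4 + F + 2 x}$
$\left(A{\left(-100 \right)} + K{\left(-1571,1746 \right)}\right) - 519776 = \left(-100 + \sqrt{-4 - 1571 + 2 \cdot 1746}\right) - 519776 = \left(-100 + \sqrt{-4 - 1571 + 3492}\right) - 519776 = \left(-100 + \sqrt{1917}\right) - 519776 = \left(-100 + 3 \sqrt{213}\right) - 519776 = -519876 + 3 \sqrt{213}$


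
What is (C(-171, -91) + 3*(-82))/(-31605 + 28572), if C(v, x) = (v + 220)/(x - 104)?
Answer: 48019/591435 ≈ 0.081191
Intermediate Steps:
C(v, x) = (220 + v)/(-104 + x)
(C(-171, -91) + 3*(-82))/(-31605 + 28572) = ((220 - 171)/(-104 - 91) + 3*(-82))/(-31605 + 28572) = (49/(-195) - 246)/(-3033) = (-1/195*49 - 246)*(-1/3033) = (-49/195 - 246)*(-1/3033) = -48019/195*(-1/3033) = 48019/591435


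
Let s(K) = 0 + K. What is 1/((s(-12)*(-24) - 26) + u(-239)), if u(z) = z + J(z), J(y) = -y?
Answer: 1/262 ≈ 0.0038168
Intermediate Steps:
s(K) = K
u(z) = 0 (u(z) = z - z = 0)
1/((s(-12)*(-24) - 26) + u(-239)) = 1/((-12*(-24) - 26) + 0) = 1/((288 - 26) + 0) = 1/(262 + 0) = 1/262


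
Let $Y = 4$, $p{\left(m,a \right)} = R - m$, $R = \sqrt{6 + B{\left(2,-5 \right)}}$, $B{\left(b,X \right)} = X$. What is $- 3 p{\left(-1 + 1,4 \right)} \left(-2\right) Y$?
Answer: $24$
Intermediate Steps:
$R = 1$ ($R = \sqrt{6 - 5} = \sqrt{1} = 1$)
$p{\left(m,a \right)} = 1 - m$
$- 3 p{\left(-1 + 1,4 \right)} \left(-2\right) Y = - 3 \left(1 - \left(-1 + 1\right)\right) \left(-2\right) 4 = - 3 \left(1 - 0\right) \left(-2\right) 4 = - 3 \left(1 + 0\right) \left(-2\right) 4 = - 3 \cdot 1 \left(-2\right) 4 = \left(-3\right) \left(-2\right) 4 = 6 \cdot 4 = 24$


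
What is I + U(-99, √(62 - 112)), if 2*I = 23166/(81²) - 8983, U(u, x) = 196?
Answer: -695585/162 ≈ -4293.7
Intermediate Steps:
I = -727337/162 (I = (23166/(81²) - 8983)/2 = (23166/6561 - 8983)/2 = (23166*(1/6561) - 8983)/2 = (286/81 - 8983)/2 = (½)*(-727337/81) = -727337/162 ≈ -4489.7)
I + U(-99, √(62 - 112)) = -727337/162 + 196 = -695585/162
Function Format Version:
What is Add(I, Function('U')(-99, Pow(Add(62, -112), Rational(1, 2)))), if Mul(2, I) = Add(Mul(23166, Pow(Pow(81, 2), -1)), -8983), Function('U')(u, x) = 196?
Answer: Rational(-695585, 162) ≈ -4293.7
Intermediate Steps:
I = Rational(-727337, 162) (I = Mul(Rational(1, 2), Add(Mul(23166, Pow(Pow(81, 2), -1)), -8983)) = Mul(Rational(1, 2), Add(Mul(23166, Pow(6561, -1)), -8983)) = Mul(Rational(1, 2), Add(Mul(23166, Rational(1, 6561)), -8983)) = Mul(Rational(1, 2), Add(Rational(286, 81), -8983)) = Mul(Rational(1, 2), Rational(-727337, 81)) = Rational(-727337, 162) ≈ -4489.7)
Add(I, Function('U')(-99, Pow(Add(62, -112), Rational(1, 2)))) = Add(Rational(-727337, 162), 196) = Rational(-695585, 162)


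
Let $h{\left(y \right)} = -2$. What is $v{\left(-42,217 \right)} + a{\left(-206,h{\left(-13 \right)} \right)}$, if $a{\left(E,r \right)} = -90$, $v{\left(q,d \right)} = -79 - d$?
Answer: $-386$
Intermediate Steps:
$v{\left(-42,217 \right)} + a{\left(-206,h{\left(-13 \right)} \right)} = \left(-79 - 217\right) - 90 = -296 - 90 = -386$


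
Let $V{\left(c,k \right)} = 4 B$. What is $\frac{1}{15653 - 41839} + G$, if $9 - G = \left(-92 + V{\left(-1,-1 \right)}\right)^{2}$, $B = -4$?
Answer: $- \frac{305197831}{26186} \approx -11655.0$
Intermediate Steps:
$V{\left(c,k \right)} = -16$ ($V{\left(c,k \right)} = 4 \left(-4\right) = -16$)
$G = -11655$ ($G = 9 - \left(-92 - 16\right)^{2} = 9 - \left(-108\right)^{2} = 9 - 11664 = -11655$)
$\frac{1}{15653 - 41839} + G = \frac{1}{15653 - 41839} - 11655 = \frac{1}{-26186} - 11655 = - \frac{1}{26186} - 11655 = - \frac{305197831}{26186}$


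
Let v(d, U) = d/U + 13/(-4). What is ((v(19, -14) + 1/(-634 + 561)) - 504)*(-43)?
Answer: 44703703/2044 ≈ 21871.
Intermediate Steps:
v(d, U) = -13/4 + d/U (v(d, U) = d/U + 13*(-¼) = d/U - 13/4 = -13/4 + d/U)
((v(19, -14) + 1/(-634 + 561)) - 504)*(-43) = (((-13/4 + 19/(-14)) + 1/(-634 + 561)) - 504)*(-43) = (((-13/4 + 19*(-1/14)) + 1/(-73)) - 504)*(-43) = (((-13/4 - 19/14) - 1/73) - 504)*(-43) = ((-129/28 - 1/73) - 504)*(-43) = (-9445/2044 - 504)*(-43) = -1039621/2044*(-43) = 44703703/2044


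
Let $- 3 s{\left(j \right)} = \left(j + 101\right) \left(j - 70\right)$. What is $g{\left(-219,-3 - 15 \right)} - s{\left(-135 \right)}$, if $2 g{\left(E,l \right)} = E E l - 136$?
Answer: $- \frac{1288181}{3} \approx -4.2939 \cdot 10^{5}$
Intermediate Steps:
$s{\left(j \right)} = - \frac{\left(-70 + j\right) \left(101 + j\right)}{3}$ ($s{\left(j \right)} = - \frac{\left(j + 101\right) \left(j - 70\right)}{3} = - \frac{\left(101 + j\right) \left(-70 + j\right)}{3} = - \frac{\left(-70 + j\right) \left(101 + j\right)}{3}$)
$g{\left(E,l \right)} = -68 + \frac{l E^{2}}{2}$ ($g{\left(E,l \right)} = \frac{E E l - 136}{2} = \frac{E^{2} l - 136}{2} = \frac{l E^{2} - 136}{2} = \frac{-136 + l E^{2}}{2} = -68 + \frac{l E^{2}}{2}$)
$g{\left(-219,-3 - 15 \right)} - s{\left(-135 \right)} = \left(-68 + \frac{\left(-3 - 15\right) \left(-219\right)^{2}}{2}\right) - \left(\frac{7070}{3} - -1395 - \frac{\left(-135\right)^{2}}{3}\right) = \left(-68 + \frac{1}{2} \left(-3 - 15\right) 47961\right) - \left(\frac{7070}{3} + 1395 - 6075\right) = \left(-68 + \frac{1}{2} \left(-18\right) 47961\right) - \left(\frac{7070}{3} + 1395 - 6075\right) = \left(-68 - 431649\right) - - \frac{6970}{3} = -431717 + \frac{6970}{3} = - \frac{1288181}{3}$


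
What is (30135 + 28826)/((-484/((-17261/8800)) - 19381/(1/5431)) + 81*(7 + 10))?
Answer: -1017725821/1816833952474 ≈ -0.00056016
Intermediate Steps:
(30135 + 28826)/((-484/((-17261/8800)) - 19381/(1/5431)) + 81*(7 + 10)) = 58961/((-484/((-17261*1/8800)) - 19381/1/5431) + 81*17) = 58961/((-484/(-17261/8800) - 19381*5431) + 1377) = 58961/((-484*(-8800/17261) - 105258211) + 1377) = 58961/((4259200/17261 - 105258211) + 1377) = 58961/(-1816857720871/17261 + 1377) = 58961/(-1816833952474/17261) = 58961*(-17261/1816833952474) = -1017725821/1816833952474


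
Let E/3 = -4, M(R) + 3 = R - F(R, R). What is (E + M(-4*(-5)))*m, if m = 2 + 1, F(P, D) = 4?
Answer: 3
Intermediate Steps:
M(R) = -7 + R (M(R) = -3 + (R - 1*4) = -3 + (R - 4) = -3 + (-4 + R) = -7 + R)
m = 3
E = -12 (E = 3*(-4) = -12)
(E + M(-4*(-5)))*m = (-12 + (-7 - 4*(-5)))*3 = (-12 + (-7 + 20))*3 = (-12 + 13)*3 = 1*3 = 3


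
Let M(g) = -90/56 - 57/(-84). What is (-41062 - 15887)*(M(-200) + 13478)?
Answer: -10745080371/14 ≈ -7.6751e+8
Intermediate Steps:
M(g) = -13/14 (M(g) = -90*1/56 - 57*(-1/84) = -45/28 + 19/28 = -13/14)
(-41062 - 15887)*(M(-200) + 13478) = (-41062 - 15887)*(-13/14 + 13478) = -56949*188679/14 = -10745080371/14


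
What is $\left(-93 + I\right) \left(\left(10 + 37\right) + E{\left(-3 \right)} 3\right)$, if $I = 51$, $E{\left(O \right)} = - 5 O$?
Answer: $-3864$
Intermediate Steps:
$\left(-93 + I\right) \left(\left(10 + 37\right) + E{\left(-3 \right)} 3\right) = \left(-93 + 51\right) \left(\left(10 + 37\right) + \left(-5\right) \left(-3\right) 3\right) = - 42 \left(47 + 15 \cdot 3\right) = - 42 \left(47 + 45\right) = \left(-42\right) 92 = -3864$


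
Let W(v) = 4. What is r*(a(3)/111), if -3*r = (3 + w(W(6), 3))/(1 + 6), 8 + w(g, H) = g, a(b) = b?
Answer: 1/777 ≈ 0.0012870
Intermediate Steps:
w(g, H) = -8 + g
r = 1/21 (r = -(3 + (-8 + 4))/(3*(1 + 6)) = -(3 - 4)/(3*7) = -(-1)/(3*7) = -⅓*(-⅐) = 1/21 ≈ 0.047619)
r*(a(3)/111) = (3/111)/21 = (3*(1/111))/21 = (1/21)*(1/37) = 1/777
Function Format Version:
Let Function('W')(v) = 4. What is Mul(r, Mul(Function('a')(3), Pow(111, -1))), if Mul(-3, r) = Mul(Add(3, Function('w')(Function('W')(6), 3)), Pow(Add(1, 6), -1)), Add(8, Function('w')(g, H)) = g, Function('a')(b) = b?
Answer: Rational(1, 777) ≈ 0.0012870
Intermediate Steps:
Function('w')(g, H) = Add(-8, g)
r = Rational(1, 21) (r = Mul(Rational(-1, 3), Mul(Add(3, Add(-8, 4)), Pow(Add(1, 6), -1))) = Mul(Rational(-1, 3), Mul(Add(3, -4), Pow(7, -1))) = Mul(Rational(-1, 3), Mul(-1, Rational(1, 7))) = Mul(Rational(-1, 3), Rational(-1, 7)) = Rational(1, 21) ≈ 0.047619)
Mul(r, Mul(Function('a')(3), Pow(111, -1))) = Mul(Rational(1, 21), Mul(3, Pow(111, -1))) = Mul(Rational(1, 21), Mul(3, Rational(1, 111))) = Mul(Rational(1, 21), Rational(1, 37)) = Rational(1, 777)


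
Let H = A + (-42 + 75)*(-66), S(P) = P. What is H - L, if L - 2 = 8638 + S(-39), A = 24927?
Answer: 14148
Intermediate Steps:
L = 8601 (L = 2 + (8638 - 39) = 2 + 8599 = 8601)
H = 22749 (H = 24927 + (-42 + 75)*(-66) = 24927 + 33*(-66) = 24927 - 2178 = 22749)
H - L = 22749 - 1*8601 = 22749 - 8601 = 14148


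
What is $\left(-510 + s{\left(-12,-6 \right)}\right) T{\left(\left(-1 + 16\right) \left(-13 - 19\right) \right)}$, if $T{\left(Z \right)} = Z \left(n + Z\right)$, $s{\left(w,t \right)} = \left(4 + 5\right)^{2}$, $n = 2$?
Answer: $-98429760$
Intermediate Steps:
$s{\left(w,t \right)} = 81$ ($s{\left(w,t \right)} = 9^{2} = 81$)
$T{\left(Z \right)} = Z \left(2 + Z\right)$
$\left(-510 + s{\left(-12,-6 \right)}\right) T{\left(\left(-1 + 16\right) \left(-13 - 19\right) \right)} = \left(-510 + 81\right) \left(-1 + 16\right) \left(-13 - 19\right) \left(2 + \left(-1 + 16\right) \left(-13 - 19\right)\right) = - 429 \cdot 15 \left(-32\right) \left(2 + 15 \left(-32\right)\right) = - 429 \left(- 480 \left(2 - 480\right)\right) = - 429 \left(\left(-480\right) \left(-478\right)\right) = \left(-429\right) 229440 = -98429760$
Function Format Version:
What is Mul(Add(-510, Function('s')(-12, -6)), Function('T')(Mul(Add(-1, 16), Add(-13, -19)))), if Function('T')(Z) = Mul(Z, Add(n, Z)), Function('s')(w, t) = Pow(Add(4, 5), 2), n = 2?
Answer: -98429760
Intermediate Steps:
Function('s')(w, t) = 81 (Function('s')(w, t) = Pow(9, 2) = 81)
Function('T')(Z) = Mul(Z, Add(2, Z))
Mul(Add(-510, Function('s')(-12, -6)), Function('T')(Mul(Add(-1, 16), Add(-13, -19)))) = Mul(Add(-510, 81), Mul(Mul(Add(-1, 16), Add(-13, -19)), Add(2, Mul(Add(-1, 16), Add(-13, -19))))) = Mul(-429, Mul(Mul(15, -32), Add(2, Mul(15, -32)))) = Mul(-429, Mul(-480, Add(2, -480))) = Mul(-429, Mul(-480, -478)) = Mul(-429, 229440) = -98429760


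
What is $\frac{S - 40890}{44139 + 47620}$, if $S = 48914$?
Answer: $\frac{8024}{91759} \approx 0.087446$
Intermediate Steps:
$\frac{S - 40890}{44139 + 47620} = \frac{48914 - 40890}{44139 + 47620} = \frac{8024}{91759}$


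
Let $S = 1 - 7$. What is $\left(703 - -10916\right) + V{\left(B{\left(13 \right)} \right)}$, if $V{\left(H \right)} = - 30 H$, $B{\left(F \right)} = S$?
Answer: $11799$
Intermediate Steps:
$S = -6$ ($S = 1 - 7 = -6$)
$B{\left(F \right)} = -6$
$\left(703 - -10916\right) + V{\left(B{\left(13 \right)} \right)} = \left(703 - -10916\right) - -180 = \left(703 + 10916\right) + 180 = 11619 + 180 = 11799$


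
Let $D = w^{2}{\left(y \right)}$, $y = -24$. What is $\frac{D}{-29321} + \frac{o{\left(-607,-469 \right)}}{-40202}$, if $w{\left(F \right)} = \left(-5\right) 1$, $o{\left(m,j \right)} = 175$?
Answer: $- \frac{6136225}{1178762842} \approx -0.0052056$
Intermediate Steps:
$w{\left(F \right)} = -5$
$D = 25$ ($D = \left(-5\right)^{2} = 25$)
$\frac{D}{-29321} + \frac{o{\left(-607,-469 \right)}}{-40202} = \frac{25}{-29321} + \frac{175}{-40202} = 25 \left(- \frac{1}{29321}\right) + 175 \left(- \frac{1}{40202}\right) = - \frac{25}{29321} - \frac{175}{40202} = - \frac{6136225}{1178762842}$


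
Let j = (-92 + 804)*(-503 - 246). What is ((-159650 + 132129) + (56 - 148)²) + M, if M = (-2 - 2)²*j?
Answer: -8551665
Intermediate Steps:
j = -533288 (j = 712*(-749) = -533288)
M = -8532608 (M = (-2 - 2)²*(-533288) = (-4)²*(-533288) = 16*(-533288) = -8532608)
((-159650 + 132129) + (56 - 148)²) + M = ((-159650 + 132129) + (56 - 148)²) - 8532608 = (-27521 + (-92)²) - 8532608 = (-27521 + 8464) - 8532608 = -19057 - 8532608 = -8551665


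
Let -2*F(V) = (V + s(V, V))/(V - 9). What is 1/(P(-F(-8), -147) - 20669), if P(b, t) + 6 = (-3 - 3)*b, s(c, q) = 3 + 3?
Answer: -17/351481 ≈ -4.8367e-5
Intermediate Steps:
s(c, q) = 6
F(V) = -(6 + V)/(2*(-9 + V)) (F(V) = -(V + 6)/(2*(V - 9)) = -(6 + V)/(2*(-9 + V)))
P(b, t) = -6 - 6*b (P(b, t) = -6 + (-3 - 3)*b = -6 - 6*b)
1/(P(-F(-8), -147) - 20669) = 1/((-6 - (-6)*(-6 - 1*(-8))/(2*(-9 - 8))) - 20669) = 1/((-6 - (-6)*(½)*(-6 + 8)/(-17)) - 20669) = 1/((-6 - (-6)*(½)*(-1/17)*2) - 20669) = 1/((-6 - (-6)*(-1)/17) - 20669) = 1/((-6 - 6*1/17) - 20669) = 1/((-6 - 6/17) - 20669) = 1/(-108/17 - 20669) = 1/(-351481/17) = -17/351481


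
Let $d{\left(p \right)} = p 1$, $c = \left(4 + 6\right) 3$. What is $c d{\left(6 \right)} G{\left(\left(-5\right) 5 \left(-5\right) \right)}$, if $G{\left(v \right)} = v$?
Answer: $22500$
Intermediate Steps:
$c = 30$ ($c = 10 \cdot 3 = 30$)
$d{\left(p \right)} = p$
$c d{\left(6 \right)} G{\left(\left(-5\right) 5 \left(-5\right) \right)} = 30 \cdot 6 \left(-5\right) 5 \left(-5\right) = 180 \left(\left(-25\right) \left(-5\right)\right) = 180 \cdot 125 = 22500$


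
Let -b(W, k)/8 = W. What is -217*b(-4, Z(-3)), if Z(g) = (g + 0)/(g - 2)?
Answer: -6944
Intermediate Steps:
Z(g) = g/(-2 + g)
b(W, k) = -8*W
-217*b(-4, Z(-3)) = -(-1736)*(-4) = -217*32 = -6944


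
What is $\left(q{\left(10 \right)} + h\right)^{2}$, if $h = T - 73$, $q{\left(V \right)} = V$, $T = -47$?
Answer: $12100$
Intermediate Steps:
$h = -120$ ($h = -47 - 73 = -120$)
$\left(q{\left(10 \right)} + h\right)^{2} = \left(10 - 120\right)^{2} = \left(-110\right)^{2} = 12100$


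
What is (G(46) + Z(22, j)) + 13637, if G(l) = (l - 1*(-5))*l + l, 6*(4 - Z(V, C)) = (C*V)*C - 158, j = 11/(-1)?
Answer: 46847/3 ≈ 15616.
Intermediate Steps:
j = -11 (j = -1*11 = -11)
Z(V, C) = 91/3 - V*C²/6 (Z(V, C) = 4 - ((C*V)*C - 158)/6 = 4 - (V*C² - 158)/6 = 4 - (-158 + V*C²)/6 = 4 + (79/3 - V*C²/6) = 91/3 - V*C²/6)
G(l) = l + l*(5 + l) (G(l) = (l + 5)*l + l = (5 + l)*l + l = l*(5 + l) + l = l + l*(5 + l))
(G(46) + Z(22, j)) + 13637 = (46*(6 + 46) + (91/3 - ⅙*22*(-11)²)) + 13637 = (46*52 + (91/3 - ⅙*22*121)) + 13637 = (2392 + (91/3 - 1331/3)) + 13637 = (2392 - 1240/3) + 13637 = 5936/3 + 13637 = 46847/3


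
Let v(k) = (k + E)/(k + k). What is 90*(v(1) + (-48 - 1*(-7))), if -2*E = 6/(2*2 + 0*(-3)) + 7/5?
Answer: -14841/4 ≈ -3710.3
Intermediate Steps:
E = -29/20 (E = -(6/(2*2 + 0*(-3)) + 7/5)/2 = -(6/(4 + 0) + 7*(⅕))/2 = -(6/4 + 7/5)/2 = -(6*(¼) + 7/5)/2 = -(3/2 + 7/5)/2 = -½*29/10 = -29/20 ≈ -1.4500)
v(k) = (-29/20 + k)/(2*k) (v(k) = (k - 29/20)/(k + k) = (-29/20 + k)/((2*k)) = (-29/20 + k)*(1/(2*k)) = (-29/20 + k)/(2*k))
90*(v(1) + (-48 - 1*(-7))) = 90*((1/40)*(-29 + 20*1)/1 + (-48 - 1*(-7))) = 90*((1/40)*1*(-29 + 20) + (-48 + 7)) = 90*((1/40)*1*(-9) - 41) = 90*(-9/40 - 41) = 90*(-1649/40) = -14841/4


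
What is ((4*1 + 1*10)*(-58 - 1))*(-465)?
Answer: 384090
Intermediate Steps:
((4*1 + 1*10)*(-58 - 1))*(-465) = ((4 + 10)*(-59))*(-465) = (14*(-59))*(-465) = -826*(-465) = 384090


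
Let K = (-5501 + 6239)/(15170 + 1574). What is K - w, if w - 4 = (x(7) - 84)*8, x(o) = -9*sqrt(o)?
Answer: 5592865/8372 + 72*sqrt(7) ≈ 858.54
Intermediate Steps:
K = 369/8372 (K = 738/16744 = 738*(1/16744) = 369/8372 ≈ 0.044075)
w = -668 - 72*sqrt(7) (w = 4 + (-9*sqrt(7) - 84)*8 = 4 + (-84 - 9*sqrt(7))*8 = 4 + (-672 - 72*sqrt(7)) = -668 - 72*sqrt(7) ≈ -858.49)
K - w = 369/8372 - (-668 - 72*sqrt(7)) = 369/8372 + (668 + 72*sqrt(7)) = 5592865/8372 + 72*sqrt(7)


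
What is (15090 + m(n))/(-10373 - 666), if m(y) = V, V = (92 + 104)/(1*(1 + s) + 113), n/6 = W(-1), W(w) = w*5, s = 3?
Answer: -1765726/1291563 ≈ -1.3671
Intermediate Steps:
W(w) = 5*w
n = -30 (n = 6*(5*(-1)) = 6*(-5) = -30)
V = 196/117 (V = (92 + 104)/(1*(1 + 3) + 113) = 196/(1*4 + 113) = 196/(4 + 113) = 196/117 ≈ 1.6752)
m(y) = 196/117
(15090 + m(n))/(-10373 - 666) = (15090 + 196/117)/(-10373 - 666) = (1765726/117)/(-11039) = (1765726/117)*(-1/11039) = -1765726/1291563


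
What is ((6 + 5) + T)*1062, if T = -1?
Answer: 10620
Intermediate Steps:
((6 + 5) + T)*1062 = ((6 + 5) - 1)*1062 = (11 - 1)*1062 = 10*1062 = 10620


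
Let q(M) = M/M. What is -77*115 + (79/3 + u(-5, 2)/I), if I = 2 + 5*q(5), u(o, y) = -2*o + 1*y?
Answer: -185366/21 ≈ -8827.0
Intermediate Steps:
q(M) = 1
u(o, y) = y - 2*o (u(o, y) = -2*o + y = y - 2*o)
I = 7 (I = 2 + 5*1 = 2 + 5 = 7)
-77*115 + (79/3 + u(-5, 2)/I) = -77*115 + (79/3 + (2 - 2*(-5))/7) = -8855 + (79*(⅓) + (2 + 10)*(⅐)) = -8855 + (79/3 + 12*(⅐)) = -8855 + (79/3 + 12/7) = -8855 + 589/21 = -185366/21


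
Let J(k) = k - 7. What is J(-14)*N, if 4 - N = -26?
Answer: -630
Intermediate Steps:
N = 30 (N = 4 - 1*(-26) = 4 + 26 = 30)
J(k) = -7 + k
J(-14)*N = (-7 - 14)*30 = -21*30 = -630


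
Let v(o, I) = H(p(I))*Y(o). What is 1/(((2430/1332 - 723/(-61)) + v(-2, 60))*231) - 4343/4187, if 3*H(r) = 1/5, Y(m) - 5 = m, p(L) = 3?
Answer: -314117071777/302925133203 ≈ -1.0369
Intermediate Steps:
Y(m) = 5 + m
H(r) = 1/15 (H(r) = (⅓)/5 = (⅓)*(⅕) = 1/15)
v(o, I) = ⅓ + o/15 (v(o, I) = (5 + o)/15 = ⅓ + o/15)
1/(((2430/1332 - 723/(-61)) + v(-2, 60))*231) - 4343/4187 = 1/(((2430/1332 - 723/(-61)) + (⅓ + (1/15)*(-2)))*231) - 4343/4187 = (1/231)/((2430*(1/1332) - 723*(-1/61)) + (⅓ - 2/15)) - 4343*1/4187 = (1/231)/((135/74 + 723/61) + ⅕) - 4343/4187 = (1/231)/(61737/4514 + ⅕) - 4343/4187 = (1/231)/(313199/22570) - 4343/4187 = (22570/313199)*(1/231) - 4343/4187 = 22570/72348969 - 4343/4187 = -314117071777/302925133203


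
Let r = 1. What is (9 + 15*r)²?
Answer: 576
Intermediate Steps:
(9 + 15*r)² = (9 + 15*1)² = (9 + 15)² = 24² = 576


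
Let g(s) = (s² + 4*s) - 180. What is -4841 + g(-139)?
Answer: 13744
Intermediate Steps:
g(s) = -180 + s² + 4*s
-4841 + g(-139) = -4841 + (-180 + (-139)² + 4*(-139)) = -4841 + (-180 + 19321 - 556) = -4841 + 18585 = 13744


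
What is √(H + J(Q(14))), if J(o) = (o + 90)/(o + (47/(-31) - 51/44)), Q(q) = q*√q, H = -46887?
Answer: √(171213423 - 895335056*√14)/√(-3649 + 19096*√14) ≈ 216.53*I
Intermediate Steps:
Q(q) = q^(3/2)
J(o) = (90 + o)/(-3649/1364 + o) (J(o) = (90 + o)/(o + (47*(-1/31) - 51*1/44)) = (90 + o)/(o + (-47/31 - 51/44)) = (90 + o)/(o - 3649/1364) = (90 + o)/(-3649/1364 + o))
√(H + J(Q(14))) = √(-46887 + 1364*(90 + 14^(3/2))/(-3649 + 1364*14^(3/2))) = √(-46887 + 1364*(90 + 14*√14)/(-3649 + 1364*(14*√14))) = √(-46887 + 1364*(90 + 14*√14)/(-3649 + 19096*√14))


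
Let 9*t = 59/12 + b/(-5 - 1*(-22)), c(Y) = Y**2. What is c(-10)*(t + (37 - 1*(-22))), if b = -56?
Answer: 2716375/459 ≈ 5918.0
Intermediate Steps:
t = 331/1836 (t = (59/12 - 56/(-5 - 1*(-22)))/9 = (59*(1/12) - 56/(-5 + 22))/9 = (59/12 - 56/17)/9 = (1/9)*(331/204) = 331/1836 ≈ 0.18028)
c(-10)*(t + (37 - 1*(-22))) = (-10)**2*(331/1836 + (37 - 1*(-22))) = 100*(331/1836 + (37 + 22)) = 100*(331/1836 + 59) = 100*(108655/1836) = 2716375/459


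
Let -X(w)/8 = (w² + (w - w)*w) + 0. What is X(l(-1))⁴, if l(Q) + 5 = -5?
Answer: 409600000000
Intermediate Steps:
l(Q) = -10 (l(Q) = -5 - 5 = -10)
X(w) = -8*w² (X(w) = -8*((w² + (w - w)*w) + 0) = -8*((w² + 0*w) + 0) = -8*((w² + 0) + 0) = -8*(w² + 0) = -8*w²)
X(l(-1))⁴ = (-8*(-10)²)⁴ = (-8*100)⁴ = (-800)⁴ = 409600000000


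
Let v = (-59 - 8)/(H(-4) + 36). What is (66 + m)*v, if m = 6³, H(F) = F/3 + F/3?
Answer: -28341/50 ≈ -566.82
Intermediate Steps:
H(F) = 2*F/3 (H(F) = F*(⅓) + F*(⅓) = F/3 + F/3 = 2*F/3)
m = 216
v = -201/100 (v = (-59 - 8)/((⅔)*(-4) + 36) = -67/(-8/3 + 36) = -67/100/3 = -67*3/100 = -201/100 ≈ -2.0100)
(66 + m)*v = (66 + 216)*(-201/100) = 282*(-201/100) = -28341/50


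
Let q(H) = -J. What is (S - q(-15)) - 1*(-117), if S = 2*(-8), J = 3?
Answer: 104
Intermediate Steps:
q(H) = -3 (q(H) = -1*3 = -3)
S = -16
(S - q(-15)) - 1*(-117) = (-16 - 1*(-3)) - 1*(-117) = (-16 + 3) + 117 = -13 + 117 = 104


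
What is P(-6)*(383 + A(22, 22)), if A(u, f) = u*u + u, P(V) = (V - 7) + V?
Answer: -16891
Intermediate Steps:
P(V) = -7 + 2*V (P(V) = (-7 + V) + V = -7 + 2*V)
A(u, f) = u + u² (A(u, f) = u² + u = u + u²)
P(-6)*(383 + A(22, 22)) = (-7 + 2*(-6))*(383 + 22*(1 + 22)) = (-7 - 12)*(383 + 22*23) = -19*(383 + 506) = -19*889 = -16891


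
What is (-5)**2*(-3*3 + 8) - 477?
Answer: -502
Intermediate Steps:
(-5)**2*(-3*3 + 8) - 477 = 25*(-9 + 8) - 477 = 25*(-1) - 477 = -25 - 477 = -502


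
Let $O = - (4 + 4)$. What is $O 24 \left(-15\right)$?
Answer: $2880$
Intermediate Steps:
$O = -8$ ($O = \left(-1\right) 8 = -8$)
$O 24 \left(-15\right) = \left(-8\right) 24 \left(-15\right) = \left(-192\right) \left(-15\right) = 2880$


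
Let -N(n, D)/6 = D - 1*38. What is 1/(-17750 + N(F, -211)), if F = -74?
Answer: -1/16256 ≈ -6.1516e-5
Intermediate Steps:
N(n, D) = 228 - 6*D (N(n, D) = -6*(D - 1*38) = -6*(D - 38) = -6*(-38 + D) = 228 - 6*D)
1/(-17750 + N(F, -211)) = 1/(-17750 + (228 - 6*(-211))) = 1/(-17750 + (228 + 1266)) = 1/(-17750 + 1494) = 1/(-16256) = -1/16256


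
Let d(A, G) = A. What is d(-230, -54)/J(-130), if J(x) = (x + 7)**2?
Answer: -230/15129 ≈ -0.015203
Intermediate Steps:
J(x) = (7 + x)**2
d(-230, -54)/J(-130) = -230/(7 - 130)**2 = -230/((-123)**2) = -230/15129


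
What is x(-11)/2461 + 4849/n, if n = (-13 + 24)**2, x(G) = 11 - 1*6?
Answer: 11933994/297781 ≈ 40.076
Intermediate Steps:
x(G) = 5 (x(G) = 11 - 6 = 5)
n = 121 (n = 11**2 = 121)
x(-11)/2461 + 4849/n = 5/2461 + 4849/121 = 11933994/297781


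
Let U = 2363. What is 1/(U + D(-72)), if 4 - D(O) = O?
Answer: 1/2439 ≈ 0.00041000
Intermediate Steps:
D(O) = 4 - O
1/(U + D(-72)) = 1/(2363 + (4 - 1*(-72))) = 1/(2363 + (4 + 72)) = 1/(2363 + 76) = 1/2439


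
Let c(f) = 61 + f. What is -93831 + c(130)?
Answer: -93640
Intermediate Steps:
-93831 + c(130) = -93831 + (61 + 130) = -93831 + 191 = -93640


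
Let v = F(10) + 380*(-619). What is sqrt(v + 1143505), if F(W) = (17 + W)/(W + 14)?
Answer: sqrt(14532578)/4 ≈ 953.04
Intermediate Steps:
F(W) = (17 + W)/(14 + W)
v = -1881751/8 (v = (17 + 10)/(14 + 10) + 380*(-619) = 27/24 - 235220 = (1/24)*27 - 235220 = 9/8 - 235220 = -1881751/8 ≈ -2.3522e+5)
sqrt(v + 1143505) = sqrt(-1881751/8 + 1143505) = sqrt(7266289/8) = sqrt(14532578)/4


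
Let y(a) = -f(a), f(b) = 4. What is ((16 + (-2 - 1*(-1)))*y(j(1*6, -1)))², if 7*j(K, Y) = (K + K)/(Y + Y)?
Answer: 3600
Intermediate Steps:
j(K, Y) = K/(7*Y) (j(K, Y) = ((K + K)/(Y + Y))/7 = ((2*K)/((2*Y)))/7 = ((2*K)*(1/(2*Y)))/7 = (K/Y)/7 = K/(7*Y))
y(a) = -4 (y(a) = -1*4 = -4)
((16 + (-2 - 1*(-1)))*y(j(1*6, -1)))² = ((16 + (-2 - 1*(-1)))*(-4))² = ((16 + (-2 + 1))*(-4))² = ((16 - 1)*(-4))² = (15*(-4))² = (-60)² = 3600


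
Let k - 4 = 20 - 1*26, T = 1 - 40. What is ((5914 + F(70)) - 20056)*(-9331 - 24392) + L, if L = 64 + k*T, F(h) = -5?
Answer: 477079423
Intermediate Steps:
T = -39
k = -2 (k = 4 + (20 - 1*26) = 4 + (20 - 26) = 4 - 6 = -2)
L = 142 (L = 64 - 2*(-39) = 64 + 78 = 142)
((5914 + F(70)) - 20056)*(-9331 - 24392) + L = ((5914 - 5) - 20056)*(-9331 - 24392) + 142 = (5909 - 20056)*(-33723) + 142 = -14147*(-33723) + 142 = 477079281 + 142 = 477079423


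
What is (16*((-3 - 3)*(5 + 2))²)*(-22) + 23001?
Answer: -597927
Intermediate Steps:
(16*((-3 - 3)*(5 + 2))²)*(-22) + 23001 = (16*(-6*7)²)*(-22) + 23001 = (16*(-42)²)*(-22) + 23001 = (16*1764)*(-22) + 23001 = 28224*(-22) + 23001 = -620928 + 23001 = -597927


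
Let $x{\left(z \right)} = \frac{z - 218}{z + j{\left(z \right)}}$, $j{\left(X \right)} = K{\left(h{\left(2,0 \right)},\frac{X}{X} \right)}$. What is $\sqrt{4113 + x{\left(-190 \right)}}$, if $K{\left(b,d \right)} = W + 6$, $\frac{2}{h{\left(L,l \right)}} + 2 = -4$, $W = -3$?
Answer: $\frac{\sqrt{497937}}{11} \approx 64.15$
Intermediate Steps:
$h{\left(L,l \right)} = - \frac{1}{3}$ ($h{\left(L,l \right)} = \frac{2}{-2 - 4} = \frac{2}{-6} = 2 \left(- \frac{1}{6}\right) = - \frac{1}{3}$)
$K{\left(b,d \right)} = 3$ ($K{\left(b,d \right)} = -3 + 6 = 3$)
$j{\left(X \right)} = 3$
$x{\left(z \right)} = \frac{-218 + z}{3 + z}$ ($x{\left(z \right)} = \frac{z - 218}{z + 3} = \frac{-218 + z}{3 + z}$)
$\sqrt{4113 + x{\left(-190 \right)}} = \sqrt{4113 + \frac{-218 - 190}{3 - 190}} = \sqrt{4113 + \frac{1}{-187} \left(-408\right)} = \sqrt{4113 - - \frac{24}{11}} = \sqrt{4113 + \frac{24}{11}} = \sqrt{\frac{45267}{11}} = \frac{\sqrt{497937}}{11}$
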